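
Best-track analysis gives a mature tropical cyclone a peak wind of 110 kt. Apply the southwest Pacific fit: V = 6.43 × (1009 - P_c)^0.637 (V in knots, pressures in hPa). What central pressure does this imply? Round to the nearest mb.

923 mb

ΔP = (V / 6.43)^(1/0.637) = (110/6.43)^1.570.
110/6.43 = 17.107; 17.107^1.570 ≈ 86.28 mb.
P_c = 1009 − 86.28 = 922.72 ≈ 923 mb.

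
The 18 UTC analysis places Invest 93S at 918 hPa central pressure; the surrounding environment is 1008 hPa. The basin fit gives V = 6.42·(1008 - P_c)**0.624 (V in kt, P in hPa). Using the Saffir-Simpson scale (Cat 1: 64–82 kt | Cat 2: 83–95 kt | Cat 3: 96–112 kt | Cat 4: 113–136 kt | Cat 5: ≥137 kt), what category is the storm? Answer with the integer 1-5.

3

ΔP = 1008 − 918 = 90 hPa.
V ≈ 6.42 × 90^0.624 = 6.42 × 16.57 ≈ 106 kt.
106 kt falls in the Category 3 band.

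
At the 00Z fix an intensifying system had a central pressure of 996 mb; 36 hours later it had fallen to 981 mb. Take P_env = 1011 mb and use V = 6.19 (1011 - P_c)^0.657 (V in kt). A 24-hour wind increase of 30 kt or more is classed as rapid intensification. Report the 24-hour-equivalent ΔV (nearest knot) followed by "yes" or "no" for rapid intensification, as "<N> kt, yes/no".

14 kt, no

V₁: ΔP = 15, V ≈ 6.19 × 15^0.657 ≈ 36.68 kt.
V₂: ΔP = 30, V ≈ 6.19 × 30^0.657 ≈ 57.83 kt.
ΔV over 36 h = 21.15 kt → 24 h equivalent = 21.15 × 24/36 ≈ 14.10 kt.
14 kt < 30 kt ⇒ not rapid intensification.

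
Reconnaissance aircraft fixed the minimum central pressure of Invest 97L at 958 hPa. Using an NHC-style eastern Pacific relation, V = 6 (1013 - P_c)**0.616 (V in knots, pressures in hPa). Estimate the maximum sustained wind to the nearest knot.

71 kt

ΔP = 1013 − 958 = 55 hPa.
55^0.616 ≈ 11.805.
V ≈ 6 × 11.805 ≈ 70.8 kt.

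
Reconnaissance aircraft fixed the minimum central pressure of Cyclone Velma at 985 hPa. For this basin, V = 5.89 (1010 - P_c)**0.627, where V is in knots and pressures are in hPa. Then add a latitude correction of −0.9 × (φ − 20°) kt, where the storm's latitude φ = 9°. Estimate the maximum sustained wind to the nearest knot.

54 kt

ΔP = 1010 − 985 = 25 hPa.
25^0.627 ≈ 7.525.
V ≈ 5.89 × 7.525 ≈ 44.3 kt.
Latitude correction: −0.9 × (9 − 20) = 9.9 kt.
Corrected V ≈ 54.2 kt → 54 kt.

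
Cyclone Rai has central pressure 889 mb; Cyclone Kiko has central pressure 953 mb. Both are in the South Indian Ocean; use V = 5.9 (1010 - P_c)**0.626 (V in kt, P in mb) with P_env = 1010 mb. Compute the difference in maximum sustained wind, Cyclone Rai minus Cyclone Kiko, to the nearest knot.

Cyclone Rai: ΔP = 121; V ≈ 5.9 × 121^0.626 ≈ 118.76 kt.
Cyclone Kiko: ΔP = 57; V ≈ 5.9 × 57^0.626 ≈ 74.14 kt.
Difference ≈ 118.76 − 74.14 = 44.62 → 45 kt.

45 kt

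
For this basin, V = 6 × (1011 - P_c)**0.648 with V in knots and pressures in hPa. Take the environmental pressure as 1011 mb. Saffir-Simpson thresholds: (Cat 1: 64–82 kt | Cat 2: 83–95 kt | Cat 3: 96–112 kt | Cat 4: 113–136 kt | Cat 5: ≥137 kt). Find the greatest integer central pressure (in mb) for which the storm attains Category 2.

953 mb

Category 2 begins at V = 83 kt.
Required ΔP = (83/6)^(1/0.648) = 13.833^1.543 ≈ 57.64 mb.
P_c ≤ 1011 − 57.64 = 953.36, so the highest integer P_c is 953 mb.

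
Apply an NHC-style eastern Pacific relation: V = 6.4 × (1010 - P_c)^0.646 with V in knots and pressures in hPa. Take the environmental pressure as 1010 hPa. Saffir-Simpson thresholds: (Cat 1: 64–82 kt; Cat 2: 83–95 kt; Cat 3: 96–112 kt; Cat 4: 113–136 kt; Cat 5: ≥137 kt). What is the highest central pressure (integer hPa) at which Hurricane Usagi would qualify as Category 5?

Category 5 begins at V = 137 kt.
Required ΔP = (137/6.4)^(1/0.646) = 21.406^1.548 ≈ 114.73 hPa.
P_c ≤ 1010 − 114.73 = 895.27, so the highest integer P_c is 895 hPa.

895 hPa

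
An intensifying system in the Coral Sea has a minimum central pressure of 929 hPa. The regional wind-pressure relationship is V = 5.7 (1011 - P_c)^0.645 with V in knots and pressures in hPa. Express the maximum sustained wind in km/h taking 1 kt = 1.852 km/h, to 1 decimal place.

181.1 km/h

ΔP = 1011 − 929 = 82 hPa.
V ≈ 5.7 × 82^0.645 = 5.7 × 17.156 ≈ 97.788 kt.
97.788 × 1.852 ≈ 181.10 km/h → 181.1 km/h.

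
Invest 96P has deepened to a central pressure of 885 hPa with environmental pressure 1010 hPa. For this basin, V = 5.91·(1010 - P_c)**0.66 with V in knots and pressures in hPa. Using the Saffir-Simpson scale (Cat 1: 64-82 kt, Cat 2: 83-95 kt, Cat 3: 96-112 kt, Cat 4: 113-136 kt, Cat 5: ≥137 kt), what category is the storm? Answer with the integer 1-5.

5

ΔP = 1010 − 885 = 125 hPa.
V ≈ 5.91 × 125^0.66 = 5.91 × 24.21 ≈ 143 kt.
143 kt falls in the Category 5 band.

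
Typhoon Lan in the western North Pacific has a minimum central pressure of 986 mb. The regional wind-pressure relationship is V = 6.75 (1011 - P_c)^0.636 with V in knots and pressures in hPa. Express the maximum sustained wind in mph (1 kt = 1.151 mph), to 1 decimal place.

ΔP = 1011 − 986 = 25 mb.
V ≈ 6.75 × 25^0.636 = 6.75 × 7.746 ≈ 52.287 kt.
52.287 × 1.151 ≈ 60.18 mph → 60.2 mph.

60.2 mph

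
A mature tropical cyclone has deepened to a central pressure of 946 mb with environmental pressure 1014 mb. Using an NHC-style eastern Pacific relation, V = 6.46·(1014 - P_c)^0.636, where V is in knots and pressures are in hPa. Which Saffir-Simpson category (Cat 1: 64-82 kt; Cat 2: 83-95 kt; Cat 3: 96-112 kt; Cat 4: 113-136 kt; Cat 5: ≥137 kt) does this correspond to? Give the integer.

2

ΔP = 1014 − 946 = 68 mb.
V ≈ 6.46 × 68^0.636 = 6.46 × 14.64 ≈ 95 kt.
95 kt falls in the Category 2 band.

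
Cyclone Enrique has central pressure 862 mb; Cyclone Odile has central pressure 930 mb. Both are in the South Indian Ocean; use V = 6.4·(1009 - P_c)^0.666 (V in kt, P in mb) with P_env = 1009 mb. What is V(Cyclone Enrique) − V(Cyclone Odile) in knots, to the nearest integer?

Cyclone Enrique: ΔP = 147; V ≈ 6.4 × 147^0.666 ≈ 177.67 kt.
Cyclone Odile: ΔP = 79; V ≈ 6.4 × 79^0.666 ≈ 117.49 kt.
Difference ≈ 177.67 − 117.49 = 60.18 → 60 kt.

60 kt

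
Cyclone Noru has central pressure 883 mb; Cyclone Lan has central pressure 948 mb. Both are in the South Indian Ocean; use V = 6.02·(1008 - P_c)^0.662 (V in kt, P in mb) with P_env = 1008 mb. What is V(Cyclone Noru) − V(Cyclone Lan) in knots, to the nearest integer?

57 kt

Cyclone Noru: ΔP = 125; V ≈ 6.02 × 125^0.662 ≈ 147.15 kt.
Cyclone Lan: ΔP = 60; V ≈ 6.02 × 60^0.662 ≈ 90.52 kt.
Difference ≈ 147.15 − 90.52 = 56.63 → 57 kt.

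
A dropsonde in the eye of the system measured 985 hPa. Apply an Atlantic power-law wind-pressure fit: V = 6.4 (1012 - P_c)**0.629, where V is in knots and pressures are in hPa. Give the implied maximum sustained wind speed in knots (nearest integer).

ΔP = 1012 − 985 = 27 hPa.
27^0.629 ≈ 7.949.
V ≈ 6.4 × 7.949 ≈ 50.9 kt.

51 kt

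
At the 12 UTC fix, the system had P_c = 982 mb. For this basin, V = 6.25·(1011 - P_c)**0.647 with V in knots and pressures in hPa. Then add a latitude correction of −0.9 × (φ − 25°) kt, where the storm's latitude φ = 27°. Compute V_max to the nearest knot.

53 kt

ΔP = 1011 − 982 = 29 mb.
29^0.647 ≈ 8.834.
V ≈ 6.25 × 8.834 ≈ 55.2 kt.
Latitude correction: −0.9 × (27 − 25) = -1.8 kt.
Corrected V ≈ 53.4 kt → 53 kt.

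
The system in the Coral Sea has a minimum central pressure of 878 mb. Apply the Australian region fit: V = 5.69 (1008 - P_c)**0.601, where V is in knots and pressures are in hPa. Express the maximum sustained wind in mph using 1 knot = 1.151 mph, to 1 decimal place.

ΔP = 1008 − 878 = 130 mb.
V ≈ 5.69 × 130^0.601 = 5.69 × 18.641 ≈ 106.070 kt.
106.070 × 1.151 ≈ 122.09 mph → 122.1 mph.

122.1 mph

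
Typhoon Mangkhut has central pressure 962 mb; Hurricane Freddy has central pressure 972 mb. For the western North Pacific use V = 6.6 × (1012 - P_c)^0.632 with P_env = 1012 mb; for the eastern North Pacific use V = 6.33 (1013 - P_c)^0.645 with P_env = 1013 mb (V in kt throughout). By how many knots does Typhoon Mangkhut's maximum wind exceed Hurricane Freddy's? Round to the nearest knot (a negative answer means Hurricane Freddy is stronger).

9 kt

Typhoon Mangkhut: ΔP = 50; V ≈ 6.6 × 50^0.632 ≈ 78.22 kt.
Hurricane Freddy: ΔP = 41; V ≈ 6.33 × 41^0.645 ≈ 69.45 kt.
Difference ≈ 78.22 − 69.45 = 8.77 → 9 kt.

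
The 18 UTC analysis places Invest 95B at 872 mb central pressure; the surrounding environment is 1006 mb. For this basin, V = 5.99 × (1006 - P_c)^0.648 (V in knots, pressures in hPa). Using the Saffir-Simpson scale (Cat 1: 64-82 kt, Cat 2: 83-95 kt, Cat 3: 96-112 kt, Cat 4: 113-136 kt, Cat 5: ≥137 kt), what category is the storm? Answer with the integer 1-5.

5

ΔP = 1006 − 872 = 134 mb.
V ≈ 5.99 × 134^0.648 = 5.99 × 23.90 ≈ 143 kt.
143 kt falls in the Category 5 band.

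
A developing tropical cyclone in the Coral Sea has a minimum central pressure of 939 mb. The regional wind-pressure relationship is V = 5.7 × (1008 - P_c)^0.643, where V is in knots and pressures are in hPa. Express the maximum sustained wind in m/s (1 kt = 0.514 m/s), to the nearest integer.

45 m/s

ΔP = 1008 − 939 = 69 mb.
V ≈ 5.7 × 69^0.643 = 5.7 × 15.219 ≈ 86.747 kt.
86.747 × 0.514 ≈ 44.59 m/s → 45 m/s.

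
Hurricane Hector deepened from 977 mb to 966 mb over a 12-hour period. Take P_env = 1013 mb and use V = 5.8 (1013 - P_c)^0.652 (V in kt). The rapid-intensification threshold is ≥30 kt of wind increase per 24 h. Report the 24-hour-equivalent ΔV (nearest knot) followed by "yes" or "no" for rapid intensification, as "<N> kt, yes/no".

23 kt, no

V₁: ΔP = 36, V ≈ 5.8 × 36^0.652 ≈ 60.00 kt.
V₂: ΔP = 47, V ≈ 5.8 × 47^0.652 ≈ 71.39 kt.
ΔV over 12 h = 11.39 kt → 24 h equivalent = 11.39 × 24/12 ≈ 22.78 kt.
23 kt < 30 kt ⇒ not rapid intensification.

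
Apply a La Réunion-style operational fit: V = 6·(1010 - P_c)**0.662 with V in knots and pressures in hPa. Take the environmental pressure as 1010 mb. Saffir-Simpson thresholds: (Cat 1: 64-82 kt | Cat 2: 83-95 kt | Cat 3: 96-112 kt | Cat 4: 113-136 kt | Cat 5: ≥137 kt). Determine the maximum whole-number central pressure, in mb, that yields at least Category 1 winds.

Category 1 begins at V = 64 kt.
Required ΔP = (64/6)^(1/0.662) = 10.667^1.511 ≈ 35.72 mb.
P_c ≤ 1010 − 35.72 = 974.28, so the highest integer P_c is 974 mb.

974 mb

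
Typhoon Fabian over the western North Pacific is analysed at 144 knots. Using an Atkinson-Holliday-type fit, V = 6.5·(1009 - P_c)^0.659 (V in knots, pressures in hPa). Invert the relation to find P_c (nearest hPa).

ΔP = (V / 6.5)^(1/0.659) = (144/6.5)^1.517.
144/6.5 = 22.154; 22.154^1.517 ≈ 110.07 hPa.
P_c = 1009 − 110.07 = 898.93 ≈ 899 hPa.

899 hPa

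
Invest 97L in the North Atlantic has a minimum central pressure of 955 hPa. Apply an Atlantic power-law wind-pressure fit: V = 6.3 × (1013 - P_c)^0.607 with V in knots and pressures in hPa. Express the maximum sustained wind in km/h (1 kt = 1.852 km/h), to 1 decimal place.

ΔP = 1013 − 955 = 58 hPa.
V ≈ 6.3 × 58^0.607 = 6.3 × 11.760 ≈ 74.087 kt.
74.087 × 1.852 ≈ 137.21 km/h → 137.2 km/h.

137.2 km/h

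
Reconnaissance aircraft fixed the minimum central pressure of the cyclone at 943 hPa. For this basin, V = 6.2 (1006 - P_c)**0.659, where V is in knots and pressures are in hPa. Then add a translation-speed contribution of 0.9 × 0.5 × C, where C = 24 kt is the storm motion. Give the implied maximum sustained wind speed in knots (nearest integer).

106 kt

ΔP = 1006 − 943 = 63 hPa.
63^0.659 ≈ 15.338.
V ≈ 6.2 × 15.338 ≈ 95.1 kt.
Translation term: 0.9 × 0.5 × 24 = 10.8 kt.
Corrected V ≈ 105.9 kt → 106 kt.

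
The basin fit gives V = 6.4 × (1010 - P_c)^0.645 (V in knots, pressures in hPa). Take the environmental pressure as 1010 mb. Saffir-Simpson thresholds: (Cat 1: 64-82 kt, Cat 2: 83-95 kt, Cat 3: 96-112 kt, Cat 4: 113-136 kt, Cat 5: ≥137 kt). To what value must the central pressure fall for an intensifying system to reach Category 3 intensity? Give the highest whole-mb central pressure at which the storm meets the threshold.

Category 3 begins at V = 96 kt.
Required ΔP = (96/6.4)^(1/0.645) = 15.000^1.550 ≈ 66.59 mb.
P_c ≤ 1010 − 66.59 = 943.41, so the highest integer P_c is 943 mb.

943 mb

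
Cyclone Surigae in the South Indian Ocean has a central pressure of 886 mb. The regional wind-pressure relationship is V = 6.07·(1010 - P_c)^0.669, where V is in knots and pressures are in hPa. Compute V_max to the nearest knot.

153 kt

ΔP = 1010 − 886 = 124 mb.
124^0.669 ≈ 25.148.
V ≈ 6.07 × 25.148 ≈ 152.6 kt.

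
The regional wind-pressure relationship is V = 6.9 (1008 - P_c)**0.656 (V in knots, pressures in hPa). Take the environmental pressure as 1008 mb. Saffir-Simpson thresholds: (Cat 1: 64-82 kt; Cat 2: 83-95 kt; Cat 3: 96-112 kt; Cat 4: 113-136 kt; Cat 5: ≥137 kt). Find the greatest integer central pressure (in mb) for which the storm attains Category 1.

Category 1 begins at V = 64 kt.
Required ΔP = (64/6.9)^(1/0.656) = 9.275^1.524 ≈ 29.83 mb.
P_c ≤ 1008 − 29.83 = 978.17, so the highest integer P_c is 978 mb.

978 mb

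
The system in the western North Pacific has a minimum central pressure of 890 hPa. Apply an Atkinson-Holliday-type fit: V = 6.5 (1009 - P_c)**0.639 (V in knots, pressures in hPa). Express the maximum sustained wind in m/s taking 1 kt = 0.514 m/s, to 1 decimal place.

ΔP = 1009 − 890 = 119 hPa.
V ≈ 6.5 × 119^0.639 = 6.5 × 21.197 ≈ 137.781 kt.
137.781 × 0.514 ≈ 70.82 m/s → 70.8 m/s.

70.8 m/s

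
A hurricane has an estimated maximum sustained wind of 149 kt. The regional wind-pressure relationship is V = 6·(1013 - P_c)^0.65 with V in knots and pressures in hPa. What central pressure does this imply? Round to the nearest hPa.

873 hPa

ΔP = (V / 6)^(1/0.65) = (149/6)^1.538.
149/6 = 24.833; 24.833^1.538 ≈ 140.03 hPa.
P_c = 1013 − 140.03 = 872.97 ≈ 873 hPa.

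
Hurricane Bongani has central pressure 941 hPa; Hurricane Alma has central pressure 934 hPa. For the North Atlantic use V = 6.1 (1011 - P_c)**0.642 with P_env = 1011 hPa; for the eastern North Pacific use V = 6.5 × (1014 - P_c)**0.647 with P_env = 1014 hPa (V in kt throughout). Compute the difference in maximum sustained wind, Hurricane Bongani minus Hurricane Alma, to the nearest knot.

-17 kt

Hurricane Bongani: ΔP = 70; V ≈ 6.1 × 70^0.642 ≈ 93.30 kt.
Hurricane Alma: ΔP = 80; V ≈ 6.5 × 80^0.647 ≈ 110.72 kt.
Difference ≈ 93.30 − 110.72 = -17.42 → -17 kt.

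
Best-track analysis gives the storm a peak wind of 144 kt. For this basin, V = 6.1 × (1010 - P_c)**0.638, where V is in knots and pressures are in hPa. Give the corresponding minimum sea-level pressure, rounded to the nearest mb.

868 mb

ΔP = (V / 6.1)^(1/0.638) = (144/6.1)^1.567.
144/6.1 = 23.607; 23.607^1.567 ≈ 141.93 mb.
P_c = 1010 − 141.93 = 868.07 ≈ 868 mb.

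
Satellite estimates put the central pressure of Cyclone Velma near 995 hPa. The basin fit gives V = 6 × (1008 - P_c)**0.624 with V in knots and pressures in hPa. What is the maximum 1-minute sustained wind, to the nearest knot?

ΔP = 1008 − 995 = 13 hPa.
13^0.624 ≈ 4.956.
V ≈ 6 × 4.956 ≈ 29.7 kt.

30 kt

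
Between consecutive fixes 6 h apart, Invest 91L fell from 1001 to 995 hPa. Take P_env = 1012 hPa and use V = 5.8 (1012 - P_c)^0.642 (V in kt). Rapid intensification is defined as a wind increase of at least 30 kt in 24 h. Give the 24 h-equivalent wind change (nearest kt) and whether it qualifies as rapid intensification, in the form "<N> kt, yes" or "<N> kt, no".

35 kt, yes

V₁: ΔP = 11, V ≈ 5.8 × 11^0.642 ≈ 27.04 kt.
V₂: ΔP = 17, V ≈ 5.8 × 17^0.642 ≈ 35.76 kt.
ΔV over 6 h = 8.72 kt → 24 h equivalent = 8.72 × 24/6 ≈ 34.88 kt.
35 kt ≥ 30 kt ⇒ rapid intensification.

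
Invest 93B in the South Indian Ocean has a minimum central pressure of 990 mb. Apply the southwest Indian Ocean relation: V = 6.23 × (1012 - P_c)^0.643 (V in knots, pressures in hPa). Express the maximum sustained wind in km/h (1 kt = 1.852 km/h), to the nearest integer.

ΔP = 1012 − 990 = 22 mb.
V ≈ 6.23 × 22^0.643 = 6.23 × 7.298 ≈ 45.464 kt.
45.464 × 1.852 ≈ 84.20 km/h → 84 km/h.

84 km/h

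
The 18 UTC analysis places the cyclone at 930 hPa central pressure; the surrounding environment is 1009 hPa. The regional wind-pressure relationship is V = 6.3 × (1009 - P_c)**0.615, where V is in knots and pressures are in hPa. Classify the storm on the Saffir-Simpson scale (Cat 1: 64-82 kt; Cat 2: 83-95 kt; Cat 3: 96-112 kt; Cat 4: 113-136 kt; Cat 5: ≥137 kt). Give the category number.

2

ΔP = 1009 − 930 = 79 hPa.
V ≈ 6.3 × 79^0.615 = 6.3 × 14.69 ≈ 93 kt.
93 kt falls in the Category 2 band.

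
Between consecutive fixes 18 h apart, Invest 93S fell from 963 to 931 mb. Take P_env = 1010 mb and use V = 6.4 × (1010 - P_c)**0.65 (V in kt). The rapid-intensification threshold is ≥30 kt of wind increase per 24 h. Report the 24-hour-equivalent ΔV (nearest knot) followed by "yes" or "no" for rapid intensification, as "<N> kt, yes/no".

V₁: ΔP = 47, V ≈ 6.4 × 47^0.65 ≈ 78.17 kt.
V₂: ΔP = 79, V ≈ 6.4 × 79^0.65 ≈ 109.56 kt.
ΔV over 18 h = 31.39 kt → 24 h equivalent = 31.39 × 24/18 ≈ 41.85 kt.
42 kt ≥ 30 kt ⇒ rapid intensification.

42 kt, yes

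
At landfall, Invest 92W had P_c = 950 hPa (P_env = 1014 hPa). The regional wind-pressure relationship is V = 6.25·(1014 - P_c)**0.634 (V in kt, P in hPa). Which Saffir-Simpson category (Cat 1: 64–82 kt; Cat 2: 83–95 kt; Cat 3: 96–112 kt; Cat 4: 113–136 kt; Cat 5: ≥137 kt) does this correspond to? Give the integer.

2

ΔP = 1014 − 950 = 64 hPa.
V ≈ 6.25 × 64^0.634 = 6.25 × 13.97 ≈ 87 kt.
87 kt falls in the Category 2 band.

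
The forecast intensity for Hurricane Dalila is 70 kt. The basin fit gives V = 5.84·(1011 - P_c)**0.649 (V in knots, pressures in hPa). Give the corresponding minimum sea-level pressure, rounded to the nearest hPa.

ΔP = (V / 5.84)^(1/0.649) = (70/5.84)^1.541.
70/5.84 = 11.986; 11.986^1.541 ≈ 45.93 hPa.
P_c = 1011 − 45.93 = 965.07 ≈ 965 hPa.

965 hPa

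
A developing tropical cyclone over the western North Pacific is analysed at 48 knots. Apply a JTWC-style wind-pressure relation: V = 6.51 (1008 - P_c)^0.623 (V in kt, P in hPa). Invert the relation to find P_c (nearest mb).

ΔP = (V / 6.51)^(1/0.623) = (48/6.51)^1.605.
48/6.51 = 7.373; 7.373^1.605 ≈ 24.70 mb.
P_c = 1008 − 24.70 = 983.30 ≈ 983 mb.

983 mb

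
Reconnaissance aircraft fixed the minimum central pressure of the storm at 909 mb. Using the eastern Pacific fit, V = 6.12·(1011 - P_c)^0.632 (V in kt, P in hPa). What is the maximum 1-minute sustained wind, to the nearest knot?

114 kt

ΔP = 1011 − 909 = 102 mb.
102^0.632 ≈ 18.597.
V ≈ 6.12 × 18.597 ≈ 113.8 kt.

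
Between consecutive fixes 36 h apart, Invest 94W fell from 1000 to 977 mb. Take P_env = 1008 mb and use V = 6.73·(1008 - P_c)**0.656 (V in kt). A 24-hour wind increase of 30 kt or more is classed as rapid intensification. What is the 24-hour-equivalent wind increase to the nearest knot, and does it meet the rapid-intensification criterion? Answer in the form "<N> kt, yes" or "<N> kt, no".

25 kt, no

V₁: ΔP = 8, V ≈ 6.73 × 8^0.656 ≈ 26.33 kt.
V₂: ΔP = 31, V ≈ 6.73 × 31^0.656 ≈ 64.02 kt.
ΔV over 36 h = 37.69 kt → 24 h equivalent = 37.69 × 24/36 ≈ 25.13 kt.
25 kt < 30 kt ⇒ not rapid intensification.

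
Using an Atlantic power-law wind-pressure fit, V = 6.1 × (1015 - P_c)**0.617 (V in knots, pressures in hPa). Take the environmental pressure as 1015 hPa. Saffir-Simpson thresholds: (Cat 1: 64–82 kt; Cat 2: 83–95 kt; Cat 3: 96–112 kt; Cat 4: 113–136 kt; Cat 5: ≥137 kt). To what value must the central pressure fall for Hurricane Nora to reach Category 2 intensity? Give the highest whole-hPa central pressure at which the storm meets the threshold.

946 hPa

Category 2 begins at V = 83 kt.
Required ΔP = (83/6.1)^(1/0.617) = 13.607^1.621 ≈ 68.79 hPa.
P_c ≤ 1015 − 68.79 = 946.21, so the highest integer P_c is 946 hPa.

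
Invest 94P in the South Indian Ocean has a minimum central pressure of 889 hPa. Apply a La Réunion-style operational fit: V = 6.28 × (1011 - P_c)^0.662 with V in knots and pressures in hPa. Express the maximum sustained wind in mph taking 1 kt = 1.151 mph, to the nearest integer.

ΔP = 1011 − 889 = 122 hPa.
V ≈ 6.28 × 122^0.662 = 6.28 × 24.053 ≈ 151.053 kt.
151.053 × 1.151 ≈ 173.86 mph → 174 mph.

174 mph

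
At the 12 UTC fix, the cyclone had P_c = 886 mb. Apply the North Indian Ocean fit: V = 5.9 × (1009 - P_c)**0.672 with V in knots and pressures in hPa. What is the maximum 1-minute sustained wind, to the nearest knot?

150 kt

ΔP = 1009 − 886 = 123 mb.
123^0.672 ≈ 25.376.
V ≈ 5.9 × 25.376 ≈ 149.7 kt.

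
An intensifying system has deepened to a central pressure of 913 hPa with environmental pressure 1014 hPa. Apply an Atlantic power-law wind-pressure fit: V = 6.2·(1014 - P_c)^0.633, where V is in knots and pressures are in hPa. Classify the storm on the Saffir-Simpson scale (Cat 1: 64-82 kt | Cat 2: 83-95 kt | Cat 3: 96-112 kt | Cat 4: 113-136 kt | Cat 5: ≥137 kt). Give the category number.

ΔP = 1014 − 913 = 101 hPa.
V ≈ 6.2 × 101^0.633 = 6.2 × 18.57 ≈ 115 kt.
115 kt falls in the Category 4 band.

4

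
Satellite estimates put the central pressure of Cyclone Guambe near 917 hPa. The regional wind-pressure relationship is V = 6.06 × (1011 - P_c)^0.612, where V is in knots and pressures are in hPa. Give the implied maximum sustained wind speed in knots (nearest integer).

ΔP = 1011 − 917 = 94 hPa.
94^0.612 ≈ 16.127.
V ≈ 6.06 × 16.127 ≈ 97.7 kt.

98 kt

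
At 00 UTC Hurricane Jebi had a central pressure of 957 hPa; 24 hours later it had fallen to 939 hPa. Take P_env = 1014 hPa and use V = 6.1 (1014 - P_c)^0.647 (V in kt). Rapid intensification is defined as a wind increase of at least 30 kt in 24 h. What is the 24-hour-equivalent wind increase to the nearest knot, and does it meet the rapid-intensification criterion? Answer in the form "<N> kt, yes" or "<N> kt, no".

V₁: ΔP = 57, V ≈ 6.1 × 57^0.647 ≈ 83.44 kt.
V₂: ΔP = 75, V ≈ 6.1 × 75^0.647 ≈ 99.65 kt.
ΔV over 24 h = 16.21 kt → 24 h equivalent = 16.21 × 24/24 ≈ 16.21 kt.
16 kt < 30 kt ⇒ not rapid intensification.

16 kt, no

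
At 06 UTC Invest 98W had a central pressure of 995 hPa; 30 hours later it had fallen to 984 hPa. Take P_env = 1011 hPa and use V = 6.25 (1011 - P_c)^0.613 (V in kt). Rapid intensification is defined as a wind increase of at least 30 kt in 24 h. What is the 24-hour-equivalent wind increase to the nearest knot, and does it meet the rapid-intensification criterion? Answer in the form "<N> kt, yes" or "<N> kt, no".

10 kt, no

V₁: ΔP = 16, V ≈ 6.25 × 16^0.613 ≈ 34.20 kt.
V₂: ΔP = 27, V ≈ 6.25 × 27^0.613 ≈ 47.13 kt.
ΔV over 30 h = 12.93 kt → 24 h equivalent = 12.93 × 24/30 ≈ 10.34 kt.
10 kt < 30 kt ⇒ not rapid intensification.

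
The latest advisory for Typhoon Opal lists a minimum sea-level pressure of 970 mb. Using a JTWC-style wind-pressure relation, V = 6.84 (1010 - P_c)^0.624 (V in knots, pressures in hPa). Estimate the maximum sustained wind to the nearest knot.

68 kt

ΔP = 1010 − 970 = 40 mb.
40^0.624 ≈ 9.993.
V ≈ 6.84 × 9.993 ≈ 68.4 kt.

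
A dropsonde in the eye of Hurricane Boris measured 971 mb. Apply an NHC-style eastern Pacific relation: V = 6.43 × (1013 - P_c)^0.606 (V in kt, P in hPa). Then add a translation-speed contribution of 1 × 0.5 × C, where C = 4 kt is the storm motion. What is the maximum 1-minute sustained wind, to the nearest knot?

ΔP = 1013 − 971 = 42 mb.
42^0.606 ≈ 9.631.
V ≈ 6.43 × 9.631 ≈ 61.9 kt.
Translation term: 1 × 0.5 × 4 = 2 kt.
Corrected V ≈ 63.9 kt → 64 kt.

64 kt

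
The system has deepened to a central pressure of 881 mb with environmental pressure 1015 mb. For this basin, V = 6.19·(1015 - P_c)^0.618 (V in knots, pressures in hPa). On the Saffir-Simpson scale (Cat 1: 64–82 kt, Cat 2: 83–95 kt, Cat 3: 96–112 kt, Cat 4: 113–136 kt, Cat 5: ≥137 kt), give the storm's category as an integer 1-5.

4

ΔP = 1015 − 881 = 134 mb.
V ≈ 6.19 × 134^0.618 = 6.19 × 20.63 ≈ 128 kt.
128 kt falls in the Category 4 band.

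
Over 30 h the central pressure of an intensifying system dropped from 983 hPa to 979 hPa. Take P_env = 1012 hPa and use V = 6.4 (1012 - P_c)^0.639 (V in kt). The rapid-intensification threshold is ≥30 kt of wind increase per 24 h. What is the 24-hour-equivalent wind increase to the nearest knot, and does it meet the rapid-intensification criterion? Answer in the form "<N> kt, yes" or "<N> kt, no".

V₁: ΔP = 29, V ≈ 6.4 × 29^0.639 ≈ 55.04 kt.
V₂: ΔP = 33, V ≈ 6.4 × 33^0.639 ≈ 59.77 kt.
ΔV over 30 h = 4.73 kt → 24 h equivalent = 4.73 × 24/30 ≈ 3.78 kt.
4 kt < 30 kt ⇒ not rapid intensification.

4 kt, no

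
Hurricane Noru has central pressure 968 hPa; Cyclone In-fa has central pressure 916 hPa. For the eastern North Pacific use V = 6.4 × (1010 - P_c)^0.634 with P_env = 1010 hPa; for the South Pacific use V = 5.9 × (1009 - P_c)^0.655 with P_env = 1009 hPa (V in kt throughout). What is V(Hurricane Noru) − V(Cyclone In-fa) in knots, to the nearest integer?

-46 kt

Hurricane Noru: ΔP = 42; V ≈ 6.4 × 42^0.634 ≈ 68.44 kt.
Cyclone In-fa: ΔP = 93; V ≈ 5.9 × 93^0.655 ≈ 114.87 kt.
Difference ≈ 68.44 − 114.87 = -46.43 → -46 kt.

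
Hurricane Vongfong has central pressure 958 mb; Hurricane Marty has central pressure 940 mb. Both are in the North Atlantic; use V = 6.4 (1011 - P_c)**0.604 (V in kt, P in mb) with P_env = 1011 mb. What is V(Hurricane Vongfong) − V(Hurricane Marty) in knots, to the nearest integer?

-14 kt

Hurricane Vongfong: ΔP = 53; V ≈ 6.4 × 53^0.604 ≈ 70.41 kt.
Hurricane Marty: ΔP = 71; V ≈ 6.4 × 71^0.604 ≈ 84.01 kt.
Difference ≈ 70.41 − 84.01 = -13.60 → -14 kt.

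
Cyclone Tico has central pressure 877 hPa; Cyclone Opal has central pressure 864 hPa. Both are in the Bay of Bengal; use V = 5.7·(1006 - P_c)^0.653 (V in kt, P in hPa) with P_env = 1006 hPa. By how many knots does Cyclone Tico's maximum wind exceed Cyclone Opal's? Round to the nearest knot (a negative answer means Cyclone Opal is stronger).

Cyclone Tico: ΔP = 129; V ≈ 5.7 × 129^0.653 ≈ 136.17 kt.
Cyclone Opal: ΔP = 142; V ≈ 5.7 × 142^0.653 ≈ 144.98 kt.
Difference ≈ 136.17 − 144.98 = -8.81 → -9 kt.

-9 kt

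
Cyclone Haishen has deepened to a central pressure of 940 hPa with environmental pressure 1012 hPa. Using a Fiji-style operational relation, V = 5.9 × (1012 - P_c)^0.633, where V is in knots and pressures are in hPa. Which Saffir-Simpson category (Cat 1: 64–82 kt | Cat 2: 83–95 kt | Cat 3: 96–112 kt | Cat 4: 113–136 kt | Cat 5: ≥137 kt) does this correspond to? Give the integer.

2

ΔP = 1012 − 940 = 72 hPa.
V ≈ 5.9 × 72^0.633 = 5.9 × 14.99 ≈ 88 kt.
88 kt falls in the Category 2 band.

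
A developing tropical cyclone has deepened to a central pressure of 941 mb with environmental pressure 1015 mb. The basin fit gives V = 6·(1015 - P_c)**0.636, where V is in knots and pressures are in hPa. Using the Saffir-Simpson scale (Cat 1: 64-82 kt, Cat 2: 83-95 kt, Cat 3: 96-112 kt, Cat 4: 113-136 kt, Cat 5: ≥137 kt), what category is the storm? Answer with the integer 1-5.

ΔP = 1015 − 941 = 74 mb.
V ≈ 6 × 74^0.636 = 6 × 15.45 ≈ 93 kt.
93 kt falls in the Category 2 band.

2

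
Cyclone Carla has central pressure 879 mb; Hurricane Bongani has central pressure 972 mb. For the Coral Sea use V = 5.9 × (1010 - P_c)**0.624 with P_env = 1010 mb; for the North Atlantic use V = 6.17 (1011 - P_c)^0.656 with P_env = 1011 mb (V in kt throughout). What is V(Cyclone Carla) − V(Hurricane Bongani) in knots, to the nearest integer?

Cyclone Carla: ΔP = 131; V ≈ 5.9 × 131^0.624 ≈ 123.60 kt.
Hurricane Bongani: ΔP = 39; V ≈ 6.17 × 39^0.656 ≈ 68.24 kt.
Difference ≈ 123.60 − 68.24 = 55.36 → 55 kt.

55 kt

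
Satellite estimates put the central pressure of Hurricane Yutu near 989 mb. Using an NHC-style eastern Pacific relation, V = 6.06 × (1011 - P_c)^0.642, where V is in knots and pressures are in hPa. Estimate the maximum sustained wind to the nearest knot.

ΔP = 1011 − 989 = 22 mb.
22^0.642 ≈ 7.275.
V ≈ 6.06 × 7.275 ≈ 44.1 kt.

44 kt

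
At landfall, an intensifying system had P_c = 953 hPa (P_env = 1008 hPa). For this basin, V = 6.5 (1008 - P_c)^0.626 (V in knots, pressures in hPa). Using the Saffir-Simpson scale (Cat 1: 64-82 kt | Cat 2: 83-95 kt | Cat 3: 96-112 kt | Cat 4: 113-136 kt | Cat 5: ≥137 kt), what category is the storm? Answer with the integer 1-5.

ΔP = 1008 − 953 = 55 hPa.
V ≈ 6.5 × 55^0.626 = 6.5 × 12.29 ≈ 80 kt.
80 kt falls in the Category 1 band.

1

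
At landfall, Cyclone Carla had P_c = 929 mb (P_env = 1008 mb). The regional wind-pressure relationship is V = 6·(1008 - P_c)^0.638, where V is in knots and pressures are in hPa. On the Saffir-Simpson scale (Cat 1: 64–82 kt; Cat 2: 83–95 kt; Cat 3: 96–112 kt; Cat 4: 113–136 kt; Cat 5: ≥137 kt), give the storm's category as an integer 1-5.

3

ΔP = 1008 − 929 = 79 mb.
V ≈ 6 × 79^0.638 = 6 × 16.24 ≈ 97 kt.
97 kt falls in the Category 3 band.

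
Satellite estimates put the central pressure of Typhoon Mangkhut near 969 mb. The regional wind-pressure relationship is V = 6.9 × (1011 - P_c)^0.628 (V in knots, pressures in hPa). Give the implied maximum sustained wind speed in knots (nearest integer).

72 kt

ΔP = 1011 − 969 = 42 mb.
42^0.628 ≈ 10.457.
V ≈ 6.9 × 10.457 ≈ 72.2 kt.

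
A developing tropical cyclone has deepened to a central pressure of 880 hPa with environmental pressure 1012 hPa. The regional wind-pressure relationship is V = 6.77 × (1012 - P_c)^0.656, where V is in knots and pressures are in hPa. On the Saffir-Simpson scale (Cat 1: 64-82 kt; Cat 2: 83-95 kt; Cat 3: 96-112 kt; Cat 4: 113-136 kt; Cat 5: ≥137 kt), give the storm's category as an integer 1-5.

ΔP = 1012 − 880 = 132 hPa.
V ≈ 6.77 × 132^0.656 = 6.77 × 24.61 ≈ 167 kt.
167 kt falls in the Category 5 band.

5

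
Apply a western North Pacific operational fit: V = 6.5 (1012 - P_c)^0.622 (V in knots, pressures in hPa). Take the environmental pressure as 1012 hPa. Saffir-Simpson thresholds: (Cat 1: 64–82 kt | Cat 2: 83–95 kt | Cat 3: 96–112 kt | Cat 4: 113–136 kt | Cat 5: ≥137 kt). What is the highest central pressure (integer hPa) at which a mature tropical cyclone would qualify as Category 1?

Category 1 begins at V = 64 kt.
Required ΔP = (64/6.5)^(1/0.622) = 9.846^1.608 ≈ 39.53 hPa.
P_c ≤ 1012 − 39.53 = 972.47, so the highest integer P_c is 972 hPa.

972 hPa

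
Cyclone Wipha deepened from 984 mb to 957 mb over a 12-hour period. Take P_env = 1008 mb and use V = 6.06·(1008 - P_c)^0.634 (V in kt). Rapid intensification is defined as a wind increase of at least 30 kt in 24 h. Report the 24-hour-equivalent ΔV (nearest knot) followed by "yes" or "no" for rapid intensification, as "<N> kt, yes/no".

56 kt, yes

V₁: ΔP = 24, V ≈ 6.06 × 24^0.634 ≈ 45.45 kt.
V₂: ΔP = 51, V ≈ 6.06 × 51^0.634 ≈ 73.29 kt.
ΔV over 12 h = 27.84 kt → 24 h equivalent = 27.84 × 24/12 ≈ 55.68 kt.
56 kt ≥ 30 kt ⇒ rapid intensification.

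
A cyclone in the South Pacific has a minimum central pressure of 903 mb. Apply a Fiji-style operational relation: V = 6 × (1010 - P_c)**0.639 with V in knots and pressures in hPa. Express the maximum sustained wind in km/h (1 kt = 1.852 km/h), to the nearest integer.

ΔP = 1010 − 903 = 107 mb.
V ≈ 6 × 107^0.639 = 6 × 19.805 ≈ 118.830 kt.
118.830 × 1.852 ≈ 220.07 km/h → 220 km/h.

220 km/h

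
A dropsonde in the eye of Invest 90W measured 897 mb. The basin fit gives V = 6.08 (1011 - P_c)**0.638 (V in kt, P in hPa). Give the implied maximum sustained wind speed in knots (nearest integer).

125 kt

ΔP = 1011 − 897 = 114 mb.
114^0.638 ≈ 20.526.
V ≈ 6.08 × 20.526 ≈ 124.8 kt.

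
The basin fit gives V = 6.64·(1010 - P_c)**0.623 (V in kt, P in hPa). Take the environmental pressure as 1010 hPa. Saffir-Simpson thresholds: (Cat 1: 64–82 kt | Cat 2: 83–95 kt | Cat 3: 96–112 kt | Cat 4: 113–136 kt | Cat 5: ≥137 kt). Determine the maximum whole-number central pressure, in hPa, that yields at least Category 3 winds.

937 hPa

Category 3 begins at V = 96 kt.
Required ΔP = (96/6.64)^(1/0.623) = 14.458^1.605 ≈ 72.80 hPa.
P_c ≤ 1010 − 72.80 = 937.20, so the highest integer P_c is 937 hPa.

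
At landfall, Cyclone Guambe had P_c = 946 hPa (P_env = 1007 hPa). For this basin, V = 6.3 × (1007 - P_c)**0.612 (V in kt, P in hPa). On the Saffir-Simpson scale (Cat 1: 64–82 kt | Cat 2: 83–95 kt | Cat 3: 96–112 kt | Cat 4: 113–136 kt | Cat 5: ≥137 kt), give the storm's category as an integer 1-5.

ΔP = 1007 − 946 = 61 hPa.
V ≈ 6.3 × 61^0.612 = 6.3 × 12.38 ≈ 78 kt.
78 kt falls in the Category 1 band.

1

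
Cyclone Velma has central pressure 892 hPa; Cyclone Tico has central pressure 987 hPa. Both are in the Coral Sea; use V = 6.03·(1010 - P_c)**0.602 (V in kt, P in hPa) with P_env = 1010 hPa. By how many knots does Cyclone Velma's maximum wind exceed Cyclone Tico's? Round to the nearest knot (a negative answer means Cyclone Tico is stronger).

67 kt

Cyclone Velma: ΔP = 118; V ≈ 6.03 × 118^0.602 ≈ 106.56 kt.
Cyclone Tico: ΔP = 23; V ≈ 6.03 × 23^0.602 ≈ 39.82 kt.
Difference ≈ 106.56 − 39.82 = 66.74 → 67 kt.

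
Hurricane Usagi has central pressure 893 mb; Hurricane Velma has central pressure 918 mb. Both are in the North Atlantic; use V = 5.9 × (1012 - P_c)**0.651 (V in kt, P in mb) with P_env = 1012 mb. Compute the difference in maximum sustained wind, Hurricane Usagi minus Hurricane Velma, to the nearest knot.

19 kt

Hurricane Usagi: ΔP = 119; V ≈ 5.9 × 119^0.651 ≈ 132.44 kt.
Hurricane Velma: ΔP = 94; V ≈ 5.9 × 94^0.651 ≈ 113.59 kt.
Difference ≈ 132.44 − 113.59 = 18.85 → 19 kt.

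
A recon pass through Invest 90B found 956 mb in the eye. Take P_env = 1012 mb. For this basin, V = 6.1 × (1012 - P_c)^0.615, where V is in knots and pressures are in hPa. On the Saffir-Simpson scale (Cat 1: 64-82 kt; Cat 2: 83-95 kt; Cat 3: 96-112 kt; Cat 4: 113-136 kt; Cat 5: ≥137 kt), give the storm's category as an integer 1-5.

ΔP = 1012 − 956 = 56 mb.
V ≈ 6.1 × 56^0.615 = 6.1 × 11.89 ≈ 73 kt.
73 kt falls in the Category 1 band.

1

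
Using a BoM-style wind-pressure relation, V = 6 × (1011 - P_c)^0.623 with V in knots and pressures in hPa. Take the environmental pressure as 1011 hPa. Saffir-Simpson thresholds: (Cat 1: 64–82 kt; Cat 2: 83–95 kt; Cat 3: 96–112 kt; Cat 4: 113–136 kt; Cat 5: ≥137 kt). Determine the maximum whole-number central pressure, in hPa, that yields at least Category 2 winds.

943 hPa

Category 2 begins at V = 83 kt.
Required ΔP = (83/6)^(1/0.623) = 13.833^1.605 ≈ 67.82 hPa.
P_c ≤ 1011 − 67.82 = 943.18, so the highest integer P_c is 943 hPa.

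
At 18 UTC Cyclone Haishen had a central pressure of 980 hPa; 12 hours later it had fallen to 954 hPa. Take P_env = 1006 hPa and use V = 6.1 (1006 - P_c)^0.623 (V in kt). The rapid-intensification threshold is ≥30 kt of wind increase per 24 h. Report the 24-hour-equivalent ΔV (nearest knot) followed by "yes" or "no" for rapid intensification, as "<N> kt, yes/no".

V₁: ΔP = 26, V ≈ 6.1 × 26^0.623 ≈ 46.44 kt.
V₂: ΔP = 52, V ≈ 6.1 × 52^0.623 ≈ 71.52 kt.
ΔV over 12 h = 25.08 kt → 24 h equivalent = 25.08 × 24/12 ≈ 50.16 kt.
50 kt ≥ 30 kt ⇒ rapid intensification.

50 kt, yes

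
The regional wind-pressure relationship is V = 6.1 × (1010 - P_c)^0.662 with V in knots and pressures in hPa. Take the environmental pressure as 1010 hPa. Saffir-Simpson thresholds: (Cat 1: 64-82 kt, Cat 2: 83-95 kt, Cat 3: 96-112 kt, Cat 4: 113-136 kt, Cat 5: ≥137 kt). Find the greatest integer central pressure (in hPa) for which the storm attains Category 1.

Category 1 begins at V = 64 kt.
Required ΔP = (64/6.1)^(1/0.662) = 10.492^1.511 ≈ 34.84 hPa.
P_c ≤ 1010 − 34.84 = 975.16, so the highest integer P_c is 975 hPa.

975 hPa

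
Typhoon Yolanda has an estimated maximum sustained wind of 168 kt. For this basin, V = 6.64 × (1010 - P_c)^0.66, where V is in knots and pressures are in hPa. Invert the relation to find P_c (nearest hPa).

876 hPa

ΔP = (V / 6.64)^(1/0.66) = (168/6.64)^1.515.
168/6.64 = 25.301; 25.301^1.515 ≈ 133.65 hPa.
P_c = 1010 − 133.65 = 876.35 ≈ 876 hPa.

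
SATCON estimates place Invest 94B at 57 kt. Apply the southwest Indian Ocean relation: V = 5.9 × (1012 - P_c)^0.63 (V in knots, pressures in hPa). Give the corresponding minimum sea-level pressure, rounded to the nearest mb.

ΔP = (V / 5.9)^(1/0.63) = (57/5.9)^1.587.
57/5.9 = 9.661; 9.661^1.587 ≈ 36.60 mb.
P_c = 1012 − 36.60 = 975.40 ≈ 975 mb.

975 mb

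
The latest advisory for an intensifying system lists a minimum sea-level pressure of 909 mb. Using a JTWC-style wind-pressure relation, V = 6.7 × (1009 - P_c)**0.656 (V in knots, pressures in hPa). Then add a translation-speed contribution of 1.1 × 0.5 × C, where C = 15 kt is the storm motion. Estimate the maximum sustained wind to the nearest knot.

146 kt

ΔP = 1009 − 909 = 100 mb.
100^0.656 ≈ 20.512.
V ≈ 6.7 × 20.512 ≈ 137.4 kt.
Translation term: 1.1 × 0.5 × 15 = 8.25 kt.
Corrected V ≈ 145.65 kt → 146 kt.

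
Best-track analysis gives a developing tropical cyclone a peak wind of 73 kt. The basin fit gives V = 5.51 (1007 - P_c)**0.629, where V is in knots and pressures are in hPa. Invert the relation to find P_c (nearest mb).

946 mb

ΔP = (V / 5.51)^(1/0.629) = (73/5.51)^1.590.
73/5.51 = 13.249; 13.249^1.590 ≈ 60.82 mb.
P_c = 1007 − 60.82 = 946.18 ≈ 946 mb.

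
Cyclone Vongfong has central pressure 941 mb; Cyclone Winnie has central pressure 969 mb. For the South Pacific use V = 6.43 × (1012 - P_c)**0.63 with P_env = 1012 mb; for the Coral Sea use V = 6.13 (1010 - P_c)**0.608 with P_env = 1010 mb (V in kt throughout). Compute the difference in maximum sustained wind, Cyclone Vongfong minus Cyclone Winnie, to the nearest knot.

36 kt

Cyclone Vongfong: ΔP = 71; V ≈ 6.43 × 71^0.63 ≈ 94.30 kt.
Cyclone Winnie: ΔP = 41; V ≈ 6.13 × 41^0.608 ≈ 58.62 kt.
Difference ≈ 94.30 − 58.62 = 35.68 → 36 kt.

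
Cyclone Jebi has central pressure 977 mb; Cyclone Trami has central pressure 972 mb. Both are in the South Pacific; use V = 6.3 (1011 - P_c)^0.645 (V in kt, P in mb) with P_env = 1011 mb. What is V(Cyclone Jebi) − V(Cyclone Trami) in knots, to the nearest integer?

-6 kt

Cyclone Jebi: ΔP = 34; V ≈ 6.3 × 34^0.645 ≈ 61.26 kt.
Cyclone Trami: ΔP = 39; V ≈ 6.3 × 39^0.645 ≈ 66.92 kt.
Difference ≈ 61.26 − 66.92 = -5.66 → -6 kt.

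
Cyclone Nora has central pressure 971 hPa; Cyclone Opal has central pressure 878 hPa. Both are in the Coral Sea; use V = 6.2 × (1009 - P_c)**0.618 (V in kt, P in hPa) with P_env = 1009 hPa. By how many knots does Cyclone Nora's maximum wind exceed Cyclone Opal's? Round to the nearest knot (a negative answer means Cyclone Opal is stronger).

-67 kt

Cyclone Nora: ΔP = 38; V ≈ 6.2 × 38^0.618 ≈ 58.71 kt.
Cyclone Opal: ΔP = 131; V ≈ 6.2 × 131^0.618 ≈ 126.14 kt.
Difference ≈ 58.71 − 126.14 = -67.43 → -67 kt.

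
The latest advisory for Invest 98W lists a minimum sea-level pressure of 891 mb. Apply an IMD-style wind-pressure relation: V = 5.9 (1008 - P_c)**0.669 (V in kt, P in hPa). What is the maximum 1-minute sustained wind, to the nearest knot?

143 kt

ΔP = 1008 − 891 = 117 mb.
117^0.669 ≈ 24.189.
V ≈ 5.9 × 24.189 ≈ 142.7 kt.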